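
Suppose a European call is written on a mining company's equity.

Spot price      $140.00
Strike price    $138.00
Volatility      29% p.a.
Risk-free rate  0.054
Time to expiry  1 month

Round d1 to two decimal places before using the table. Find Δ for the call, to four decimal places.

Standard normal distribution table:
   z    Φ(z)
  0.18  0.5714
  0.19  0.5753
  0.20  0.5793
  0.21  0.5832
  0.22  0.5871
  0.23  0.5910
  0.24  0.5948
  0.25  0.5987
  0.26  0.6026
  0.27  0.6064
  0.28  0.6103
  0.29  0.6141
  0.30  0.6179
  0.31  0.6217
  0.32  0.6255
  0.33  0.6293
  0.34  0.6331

0.6064

σ√T = 0.29·√0.08333 = 0.0837
d₁ = [ln(140/138) + (0.054 + 0.29²/2)·0.08333] / 0.0837 = [0.0144 + 0.0080] / 0.0837 = 0.2675 → 0.27
N(d₁) = N(0.27) = 0.6064
Δ_call = N(d₁) = 0.6064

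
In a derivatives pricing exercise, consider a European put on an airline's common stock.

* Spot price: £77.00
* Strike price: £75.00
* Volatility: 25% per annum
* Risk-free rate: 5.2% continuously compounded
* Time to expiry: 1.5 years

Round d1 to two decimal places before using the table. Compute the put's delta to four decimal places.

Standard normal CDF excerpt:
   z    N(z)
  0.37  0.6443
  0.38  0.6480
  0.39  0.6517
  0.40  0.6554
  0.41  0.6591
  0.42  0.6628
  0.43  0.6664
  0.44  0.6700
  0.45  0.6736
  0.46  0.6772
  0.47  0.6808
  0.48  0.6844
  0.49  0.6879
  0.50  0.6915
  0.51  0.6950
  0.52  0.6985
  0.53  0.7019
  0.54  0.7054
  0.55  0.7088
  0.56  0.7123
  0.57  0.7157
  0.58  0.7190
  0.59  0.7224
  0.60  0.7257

T = 1.5;  σ√T = 0.3062
d₁ = [ln(77/75) + (0.052 + ½·0.25²)·1.5] / (σ√T) = (0.0263 + 0.1249) / 0.3062 = 0.4938 ⇒ 0.49
N(d₁) = N(0.49) = 0.6879
Δ_put = N(d₁) − 1 = 0.6879 − 1 = -0.3121

-0.3121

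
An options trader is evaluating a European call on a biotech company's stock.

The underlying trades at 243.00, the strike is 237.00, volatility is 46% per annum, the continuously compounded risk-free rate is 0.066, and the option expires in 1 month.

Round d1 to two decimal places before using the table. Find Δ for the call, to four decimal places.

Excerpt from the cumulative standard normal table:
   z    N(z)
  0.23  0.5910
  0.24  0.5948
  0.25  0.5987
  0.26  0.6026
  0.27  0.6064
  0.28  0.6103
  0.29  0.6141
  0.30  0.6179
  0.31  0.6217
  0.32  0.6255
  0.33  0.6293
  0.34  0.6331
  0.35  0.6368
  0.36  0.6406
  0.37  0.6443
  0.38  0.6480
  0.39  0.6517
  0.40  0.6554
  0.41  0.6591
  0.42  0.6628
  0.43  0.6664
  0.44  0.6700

T = 0.08333;  σ√T = 0.1328
ln(S/K) + (r + σ²/2)T = ln(243/237) + (0.066 + 0.46²/2)·0.08333 = 0.0250 + 0.0143 = 0.0393
d₁ = 0.0393 / 0.1328 = 0.2961 which rounds to 0.30
N(d₁) = N(0.30) = 0.6179
Δ_call = N(d₁) = 0.6179

0.6179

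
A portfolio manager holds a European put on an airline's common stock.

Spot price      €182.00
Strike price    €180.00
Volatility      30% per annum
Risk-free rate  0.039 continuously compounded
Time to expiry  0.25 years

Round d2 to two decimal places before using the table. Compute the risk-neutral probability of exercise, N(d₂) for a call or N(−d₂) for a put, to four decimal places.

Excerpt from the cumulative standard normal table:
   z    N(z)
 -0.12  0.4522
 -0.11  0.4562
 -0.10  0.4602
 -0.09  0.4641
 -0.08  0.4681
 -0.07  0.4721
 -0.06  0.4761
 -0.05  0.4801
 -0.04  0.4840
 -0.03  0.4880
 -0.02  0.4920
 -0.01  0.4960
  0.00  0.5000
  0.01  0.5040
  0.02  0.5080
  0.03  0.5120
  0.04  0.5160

σ√T = 0.3·√0.25 = 0.1500
d₁ = [ln(182/180) + (0.039 + 0.3²/2)·0.25] / 0.1500 = [0.0110 + 0.0210] / 0.1500 = 0.2137 ⇒ 0.21
d₂ = d₁ − σ√T = 0.2137 − 0.1500 = 0.0637 ⇒ 0.06
Pr(exercise) under Q = N(−d₂) = N(-0.06) = 0.4761

0.4761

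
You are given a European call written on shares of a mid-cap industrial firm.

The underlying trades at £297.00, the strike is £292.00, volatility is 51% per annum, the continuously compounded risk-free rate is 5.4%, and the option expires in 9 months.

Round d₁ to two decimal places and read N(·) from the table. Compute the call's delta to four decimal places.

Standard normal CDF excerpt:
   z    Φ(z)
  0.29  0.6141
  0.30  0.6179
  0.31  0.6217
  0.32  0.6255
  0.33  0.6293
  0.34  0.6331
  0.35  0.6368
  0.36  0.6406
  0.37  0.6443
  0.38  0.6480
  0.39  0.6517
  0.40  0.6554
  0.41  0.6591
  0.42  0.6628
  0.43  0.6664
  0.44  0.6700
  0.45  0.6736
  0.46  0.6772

σ√T = 0.51·√0.75 = 0.4417
d₁ = [ln(297/292) + (0.054 + 0.51²/2)·0.75] / 0.4417 = [0.0170 + 0.1380] / 0.4417 = 0.3510 which rounds to 0.35
N(d₁) = N(0.35) = 0.6368
Δ_call = N(d₁) = 0.6368

0.6368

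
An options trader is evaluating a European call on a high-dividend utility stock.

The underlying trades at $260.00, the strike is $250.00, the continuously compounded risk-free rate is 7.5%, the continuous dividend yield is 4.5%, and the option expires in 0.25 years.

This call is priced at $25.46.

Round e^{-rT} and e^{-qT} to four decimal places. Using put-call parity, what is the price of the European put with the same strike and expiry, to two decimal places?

$13.72

e^(−qT) = e^(−0.045·0.25) = 0.9888;  e^(−rT) = e^(−0.075·0.25) = 0.9814
Put-call parity: C − P = S·e^(−qT) − K·e^(−rT) = 260·0.9888 − 250·0.9814 = 257.0880 − 245.3500 = 11.7380
P = C − (C − P) = 25.46 − (11.7380) = 13.7220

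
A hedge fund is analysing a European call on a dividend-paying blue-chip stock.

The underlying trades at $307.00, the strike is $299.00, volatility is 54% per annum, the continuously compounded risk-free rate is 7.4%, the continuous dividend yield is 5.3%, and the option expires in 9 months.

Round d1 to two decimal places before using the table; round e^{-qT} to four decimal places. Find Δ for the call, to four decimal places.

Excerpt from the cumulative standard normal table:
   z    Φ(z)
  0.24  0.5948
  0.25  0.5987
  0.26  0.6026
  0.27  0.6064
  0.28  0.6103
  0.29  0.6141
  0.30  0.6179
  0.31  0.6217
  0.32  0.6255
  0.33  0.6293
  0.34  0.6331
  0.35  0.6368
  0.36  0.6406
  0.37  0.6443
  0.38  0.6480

0.6011

σ√T = 0.54 × 0.8660 = 0.4677
d₁ = [ln(307/299) + (0.074 − 0.053 + 0.54²/2)·0.75] / 0.4677 = [0.0264 + 0.1251] / 0.4677 = 0.3240 ⇒ 0.32
N(d₁) = N(0.32) = 0.6255
Δ_call = exp(−qT)·N(d₁) = 0.9610·0.6255 = 0.6011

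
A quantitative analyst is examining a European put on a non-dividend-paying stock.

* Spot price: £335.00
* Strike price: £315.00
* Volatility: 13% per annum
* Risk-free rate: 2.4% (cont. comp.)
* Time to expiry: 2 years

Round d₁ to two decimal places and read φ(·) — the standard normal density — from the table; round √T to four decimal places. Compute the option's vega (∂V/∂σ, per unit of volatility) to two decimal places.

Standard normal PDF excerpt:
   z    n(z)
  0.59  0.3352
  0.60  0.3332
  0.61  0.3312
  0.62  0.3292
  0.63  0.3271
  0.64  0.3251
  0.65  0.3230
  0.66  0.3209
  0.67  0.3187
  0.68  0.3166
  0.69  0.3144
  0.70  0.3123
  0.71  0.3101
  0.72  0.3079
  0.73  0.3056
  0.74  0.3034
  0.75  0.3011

148.95

T = 2;  σ√T = 0.1838
ln(S/K) + (r + σ²/2)T = ln(335/315) + (0.024 + 0.13²/2)·2 = 0.0616 + 0.0649 = 0.1265
d₁ = 0.1265 / 0.1838 = 0.6878 ≈ 0.69
√T = √2 = 1.4142
φ(d₁) = φ(0.69) = 0.3144
vega = S·φ(d₁)·√T = 335·0.3144·1.4142 = 148.9492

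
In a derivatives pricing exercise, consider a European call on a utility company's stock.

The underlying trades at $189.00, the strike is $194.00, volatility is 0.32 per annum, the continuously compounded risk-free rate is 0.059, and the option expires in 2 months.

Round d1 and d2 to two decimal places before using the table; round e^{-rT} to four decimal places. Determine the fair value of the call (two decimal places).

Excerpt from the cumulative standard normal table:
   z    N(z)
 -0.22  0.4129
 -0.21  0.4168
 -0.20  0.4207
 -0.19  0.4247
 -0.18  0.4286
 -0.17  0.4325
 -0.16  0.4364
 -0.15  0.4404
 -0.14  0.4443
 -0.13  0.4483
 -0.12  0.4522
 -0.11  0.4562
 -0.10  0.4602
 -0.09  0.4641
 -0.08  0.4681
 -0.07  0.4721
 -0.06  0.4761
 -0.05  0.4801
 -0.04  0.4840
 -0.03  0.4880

$8.40

σ√T = 0.32 × 0.4082 = 0.1306
d₁ = [ln(189/194) + (0.059 + 0.32²/2)·0.1667] / 0.1306 = [-0.0261 + 0.0184] / 0.1306 = -0.0593 ⇒ -0.06
d₂ = d₁ − σ√T = -0.0593 − 0.1306 = -0.1899 ⇒ -0.19
exp(−rT) = exp(−0.059·0.1667) = 0.9902
N(d₁) = N(-0.06) = 0.4761;  N(d₂) = N(-0.19) = 0.4247
C = 189·0.4761 − 194·0.9902·0.4247 = 89.9829 − 81.5844 = 8.3985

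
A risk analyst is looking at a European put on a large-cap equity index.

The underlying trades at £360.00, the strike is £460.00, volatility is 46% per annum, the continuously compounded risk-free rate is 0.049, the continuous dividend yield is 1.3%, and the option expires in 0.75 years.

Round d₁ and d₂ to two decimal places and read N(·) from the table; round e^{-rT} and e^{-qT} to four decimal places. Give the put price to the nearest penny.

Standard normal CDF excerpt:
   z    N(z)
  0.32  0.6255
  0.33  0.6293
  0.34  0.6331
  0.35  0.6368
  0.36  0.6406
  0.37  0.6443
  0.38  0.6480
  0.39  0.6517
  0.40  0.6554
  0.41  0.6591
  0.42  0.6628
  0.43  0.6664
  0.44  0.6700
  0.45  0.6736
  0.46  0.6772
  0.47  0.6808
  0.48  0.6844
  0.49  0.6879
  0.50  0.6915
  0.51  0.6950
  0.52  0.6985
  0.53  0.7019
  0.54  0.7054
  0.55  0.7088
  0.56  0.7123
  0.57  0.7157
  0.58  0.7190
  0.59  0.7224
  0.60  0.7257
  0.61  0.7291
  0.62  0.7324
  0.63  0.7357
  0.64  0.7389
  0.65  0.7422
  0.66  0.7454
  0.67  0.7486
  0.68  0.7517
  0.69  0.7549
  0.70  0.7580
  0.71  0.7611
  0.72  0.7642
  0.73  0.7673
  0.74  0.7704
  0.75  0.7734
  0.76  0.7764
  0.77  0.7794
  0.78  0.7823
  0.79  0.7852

σ√T = 0.46·√0.75 = 0.3984
d₁ = [ln(360/460) + (0.049 − 0.013 + 0.46²/2)·0.75] / 0.3984 = [-0.2451 + 0.1064] / 0.3984 = -0.3483 ⇒ -0.35
d₂ = d₁ − σ√T = -0.3483 − 0.3984 = -0.7467 ⇒ -0.75
exp(−qT) = exp(−0.013·0.75) = 0.9903;  exp(−rT) = exp(−0.049·0.75) = 0.9639
N(−d₂) = N(0.75) = 0.7734;  N(−d₁) = N(0.35) = 0.6368
P = 460·0.9639·0.7734 − 360·0.9903·0.6368 = 342.9209 − 227.0243 = 115.8966

£115.90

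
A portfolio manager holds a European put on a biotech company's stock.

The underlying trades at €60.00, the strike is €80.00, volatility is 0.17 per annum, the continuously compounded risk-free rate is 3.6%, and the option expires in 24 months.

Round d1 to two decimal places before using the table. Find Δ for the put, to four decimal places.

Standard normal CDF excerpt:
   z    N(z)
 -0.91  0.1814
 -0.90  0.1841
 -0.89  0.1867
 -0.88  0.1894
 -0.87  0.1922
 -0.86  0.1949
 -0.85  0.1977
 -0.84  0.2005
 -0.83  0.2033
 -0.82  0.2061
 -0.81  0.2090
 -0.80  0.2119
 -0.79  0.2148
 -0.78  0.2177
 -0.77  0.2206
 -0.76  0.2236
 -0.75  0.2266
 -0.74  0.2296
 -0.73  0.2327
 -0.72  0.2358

T = 2;  σ√T = 0.2404
ln(S/K) + (r + σ²/2)T = ln(60/80) + (0.036 + 0.17²/2)·2 = -0.2877 + 0.1009 = -0.1868
d₁ = -0.1868 / 0.2404 = -0.7769 ≈ -0.78
N(d₁) = N(-0.78) = 0.2177
Δ_put = N(d₁) − 1 = 0.2177 − 1 = -0.7823

-0.7823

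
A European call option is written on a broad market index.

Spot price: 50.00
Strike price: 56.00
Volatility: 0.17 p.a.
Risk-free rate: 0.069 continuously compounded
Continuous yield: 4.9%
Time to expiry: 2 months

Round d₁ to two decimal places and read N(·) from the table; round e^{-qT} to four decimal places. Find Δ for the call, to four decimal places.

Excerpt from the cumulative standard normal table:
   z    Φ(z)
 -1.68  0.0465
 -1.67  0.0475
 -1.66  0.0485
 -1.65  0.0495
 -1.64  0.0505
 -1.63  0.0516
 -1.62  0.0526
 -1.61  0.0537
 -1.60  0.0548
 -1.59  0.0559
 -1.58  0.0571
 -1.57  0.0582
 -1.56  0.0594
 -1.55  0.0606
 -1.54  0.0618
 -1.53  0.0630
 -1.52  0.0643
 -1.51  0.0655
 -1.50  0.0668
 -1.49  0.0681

T = 0.1667;  σ√T = 0.0694
ln(S/K) + (r − q + σ²/2)T = ln(50/56) + (0.069 − 0.049 + 0.17²/2)·0.1667 = -0.1133 + 0.0057 = -0.1076
d₁ = -0.1076 / 0.0694 = -1.5502 ≈ -1.55
N(d₁) = N(-1.55) = 0.0606
Δ_call = e^(−qT)·N(d₁) = 0.9919·0.0606 = 0.0601

0.0601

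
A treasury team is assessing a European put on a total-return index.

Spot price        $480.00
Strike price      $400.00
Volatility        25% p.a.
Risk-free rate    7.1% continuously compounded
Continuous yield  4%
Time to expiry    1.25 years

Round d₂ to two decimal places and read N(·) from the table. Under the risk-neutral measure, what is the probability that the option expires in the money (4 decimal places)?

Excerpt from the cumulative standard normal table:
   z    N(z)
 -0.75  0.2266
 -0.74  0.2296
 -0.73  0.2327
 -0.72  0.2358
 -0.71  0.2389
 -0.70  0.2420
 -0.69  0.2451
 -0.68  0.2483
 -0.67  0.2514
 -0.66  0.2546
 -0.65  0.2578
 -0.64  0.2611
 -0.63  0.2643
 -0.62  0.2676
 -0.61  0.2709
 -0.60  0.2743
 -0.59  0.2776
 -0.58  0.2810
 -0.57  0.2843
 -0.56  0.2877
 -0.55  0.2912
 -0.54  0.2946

0.2578

T = 1.25;  σ√T = 0.2795
ln(S/K) + (r − q + σ²/2)T = ln(480/400) + (0.071 − 0.04 + 0.25²/2)·1.25 = 0.1823 + 0.0778 = 0.2601
d₁ = 0.2601 / 0.2795 = 0.9307 ≈ 0.93
d₂ = d₁ − σ√T = 0.9307 − 0.2795 = 0.6512 ≈ 0.65
Risk-neutral Pr[S_T < K] = N(−d₂) = N(-0.65) = 0.2578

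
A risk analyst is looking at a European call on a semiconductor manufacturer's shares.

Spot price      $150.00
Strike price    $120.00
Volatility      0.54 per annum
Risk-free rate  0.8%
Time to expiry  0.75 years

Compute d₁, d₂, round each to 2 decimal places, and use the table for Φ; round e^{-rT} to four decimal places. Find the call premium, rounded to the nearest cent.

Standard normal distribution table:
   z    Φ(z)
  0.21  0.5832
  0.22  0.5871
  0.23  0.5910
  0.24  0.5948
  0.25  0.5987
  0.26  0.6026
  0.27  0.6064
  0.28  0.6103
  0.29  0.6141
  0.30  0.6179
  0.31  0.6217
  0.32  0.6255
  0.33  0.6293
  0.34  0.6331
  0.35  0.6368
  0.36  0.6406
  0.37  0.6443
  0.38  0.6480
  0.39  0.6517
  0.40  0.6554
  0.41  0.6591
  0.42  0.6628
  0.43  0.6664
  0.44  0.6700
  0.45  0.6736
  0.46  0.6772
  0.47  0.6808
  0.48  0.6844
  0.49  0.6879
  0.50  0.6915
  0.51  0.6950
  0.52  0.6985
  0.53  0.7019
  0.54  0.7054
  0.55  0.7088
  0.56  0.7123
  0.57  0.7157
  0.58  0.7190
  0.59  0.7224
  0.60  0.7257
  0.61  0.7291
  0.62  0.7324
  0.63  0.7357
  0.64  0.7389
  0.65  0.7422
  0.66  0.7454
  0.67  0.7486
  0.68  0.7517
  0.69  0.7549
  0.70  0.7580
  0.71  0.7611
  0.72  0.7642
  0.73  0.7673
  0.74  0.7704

$42.75

σ√T = 0.54 × 0.8660 = 0.4677
d₁ = [ln(150/120) + (0.008 + 0.54²/2)·0.75] / 0.4677 = [0.2231 + 0.1154] / 0.4677 = 0.7238 ≈ 0.72
d₂ = d₁ − σ√T = 0.7238 − 0.4677 = 0.2562 ≈ 0.26
exp(−rT) = exp(−0.008·0.75) = 0.9940
N(d₁) = N(0.72) = 0.7642;  N(d₂) = N(0.26) = 0.6026
C = 150·0.7642 − 120·0.9940·0.6026 = 114.6300 − 71.8781 = 42.7519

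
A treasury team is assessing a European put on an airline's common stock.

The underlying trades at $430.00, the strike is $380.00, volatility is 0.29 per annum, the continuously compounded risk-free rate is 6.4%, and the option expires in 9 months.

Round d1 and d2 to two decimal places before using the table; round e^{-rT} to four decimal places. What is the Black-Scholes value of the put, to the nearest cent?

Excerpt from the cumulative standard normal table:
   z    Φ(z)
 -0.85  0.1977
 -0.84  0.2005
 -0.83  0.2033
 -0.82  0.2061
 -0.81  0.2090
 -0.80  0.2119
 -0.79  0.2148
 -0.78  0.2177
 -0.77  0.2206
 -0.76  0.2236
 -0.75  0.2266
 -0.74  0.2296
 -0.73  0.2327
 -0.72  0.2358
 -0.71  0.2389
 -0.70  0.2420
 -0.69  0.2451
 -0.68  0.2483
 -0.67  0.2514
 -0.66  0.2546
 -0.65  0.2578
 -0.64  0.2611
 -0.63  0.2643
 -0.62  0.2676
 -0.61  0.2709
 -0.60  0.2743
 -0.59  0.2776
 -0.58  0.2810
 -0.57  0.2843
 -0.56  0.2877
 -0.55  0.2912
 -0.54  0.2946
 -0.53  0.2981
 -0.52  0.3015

T = 0.75;  σ√T = 0.2511
d₁ = [ln(430/380) + (0.064 + 0.29²/2)·0.75] / 0.2511 = [0.1236 + 0.0795] / 0.2511 = 0.8089 which rounds to 0.81
d₂ = d₁ − σ√T = 0.8089 − 0.2511 = 0.5577 which rounds to 0.56
e^(−rT) = e^(−0.064·0.75) = 0.9531
N(−d₂) = N(-0.56) = 0.2877;  N(−d₁) = N(-0.81) = 0.2090
P = 380·0.9531·0.2877 − 430·0.2090 = 104.1986 − 89.8700 = 14.3286

$14.33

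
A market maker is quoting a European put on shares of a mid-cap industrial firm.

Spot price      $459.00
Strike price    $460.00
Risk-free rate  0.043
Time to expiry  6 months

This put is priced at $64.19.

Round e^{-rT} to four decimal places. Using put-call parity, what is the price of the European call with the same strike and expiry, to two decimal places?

$72.99

exp(−rT) = exp(−0.043·0.5) = 0.9787
Put-call parity: C − P = S − K·e^(−rT) = 459 − 460·0.9787 = 459 − 450.2020 = 8.7980
C = P + (C − P) = 64.19 + (8.7980) = 72.9880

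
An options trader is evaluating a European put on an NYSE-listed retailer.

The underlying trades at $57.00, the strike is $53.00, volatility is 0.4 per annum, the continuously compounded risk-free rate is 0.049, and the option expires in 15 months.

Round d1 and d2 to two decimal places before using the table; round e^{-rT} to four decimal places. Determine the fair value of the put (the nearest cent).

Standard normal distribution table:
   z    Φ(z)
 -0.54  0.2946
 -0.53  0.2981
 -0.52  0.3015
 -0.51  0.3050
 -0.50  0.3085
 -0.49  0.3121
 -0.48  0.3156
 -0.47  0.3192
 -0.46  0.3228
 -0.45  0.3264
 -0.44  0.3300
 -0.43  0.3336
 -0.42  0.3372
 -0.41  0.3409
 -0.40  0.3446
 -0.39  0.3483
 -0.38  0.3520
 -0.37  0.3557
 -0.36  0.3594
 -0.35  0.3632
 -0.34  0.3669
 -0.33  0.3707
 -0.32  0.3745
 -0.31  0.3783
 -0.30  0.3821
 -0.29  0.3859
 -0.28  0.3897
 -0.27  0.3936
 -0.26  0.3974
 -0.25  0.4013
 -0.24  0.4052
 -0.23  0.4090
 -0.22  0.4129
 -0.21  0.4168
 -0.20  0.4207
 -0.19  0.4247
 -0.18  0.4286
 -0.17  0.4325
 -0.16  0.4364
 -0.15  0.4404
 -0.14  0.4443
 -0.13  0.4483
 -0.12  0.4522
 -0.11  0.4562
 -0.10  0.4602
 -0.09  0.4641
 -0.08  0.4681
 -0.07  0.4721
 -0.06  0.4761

$6.15

T = 1.25;  σ√T = 0.4472
d₁ = [ln(57/53) + (0.049 + 0.4²/2)·1.25] / 0.4472 = [0.0728 + 0.1613] / 0.4472 = 0.5233 → 0.52
d₂ = d₁ − σ√T = 0.5233 − 0.4472 = 0.0760 → 0.08
exp(−rT) = exp(−0.049·1.25) = 0.9406
N(−d₂) = N(-0.08) = 0.4681;  N(−d₁) = N(-0.52) = 0.3015
P = 53·0.9406·0.4681 − 57·0.3015 = 23.3356 − 17.1855 = 6.1501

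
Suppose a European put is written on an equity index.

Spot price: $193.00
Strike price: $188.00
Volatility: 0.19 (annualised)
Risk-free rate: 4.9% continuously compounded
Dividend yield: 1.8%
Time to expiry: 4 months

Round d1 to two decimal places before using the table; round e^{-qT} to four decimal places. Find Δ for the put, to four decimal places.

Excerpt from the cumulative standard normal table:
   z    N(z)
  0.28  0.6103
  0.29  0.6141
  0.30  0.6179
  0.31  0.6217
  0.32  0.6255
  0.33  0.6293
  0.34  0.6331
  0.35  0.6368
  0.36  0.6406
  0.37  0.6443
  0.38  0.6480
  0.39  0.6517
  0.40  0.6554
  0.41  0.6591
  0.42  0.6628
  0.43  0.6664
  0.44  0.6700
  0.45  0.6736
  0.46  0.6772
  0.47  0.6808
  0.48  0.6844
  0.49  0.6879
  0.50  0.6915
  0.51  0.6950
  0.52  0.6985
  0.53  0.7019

-0.3462

σ√T = 0.19·√0.3333 = 0.1097
d₁ = [ln(193/188) + (0.049 − 0.018 + 0.19²/2)·0.3333] / 0.1097 = [0.0262 + 0.0163] / 0.1097 = 0.3883 which rounds to 0.39
N(d₁) = N(0.39) = 0.6517
Δ_put = e^(−qT)·(N(d₁) − 1) = 0.9940·(0.6517 − 1) = -0.3462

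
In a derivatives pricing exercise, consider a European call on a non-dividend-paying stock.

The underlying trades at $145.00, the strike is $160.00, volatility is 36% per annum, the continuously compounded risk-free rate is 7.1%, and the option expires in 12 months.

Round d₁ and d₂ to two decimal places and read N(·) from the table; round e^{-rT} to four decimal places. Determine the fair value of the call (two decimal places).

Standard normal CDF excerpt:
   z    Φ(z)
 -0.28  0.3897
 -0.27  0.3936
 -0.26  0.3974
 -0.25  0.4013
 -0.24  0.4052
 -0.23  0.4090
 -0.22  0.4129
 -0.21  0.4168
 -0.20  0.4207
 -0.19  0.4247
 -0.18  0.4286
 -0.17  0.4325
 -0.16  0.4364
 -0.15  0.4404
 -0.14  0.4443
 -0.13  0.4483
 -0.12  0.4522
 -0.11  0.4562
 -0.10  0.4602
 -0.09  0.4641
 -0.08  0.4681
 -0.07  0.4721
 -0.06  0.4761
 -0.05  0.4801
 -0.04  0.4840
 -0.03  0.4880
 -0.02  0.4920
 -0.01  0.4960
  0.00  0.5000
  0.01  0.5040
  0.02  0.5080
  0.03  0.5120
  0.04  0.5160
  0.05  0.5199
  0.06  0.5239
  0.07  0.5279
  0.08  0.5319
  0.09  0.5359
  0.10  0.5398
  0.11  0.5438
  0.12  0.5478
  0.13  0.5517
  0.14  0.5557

σ√T = 0.36 × 1.0000 = 0.3600
d₁ = [ln(145/160) + (0.071 + ½·0.36²)·1] / (σ√T) = (-0.0984 + 0.1358) / 0.3600 = 0.1038 ⇒ 0.10
d₂ = 0.1038 − 0.3600 = -0.2562 ⇒ -0.26
e^(−rT) = e^(−0.071·1) = 0.9315
N(d₁) = N(0.10) = 0.5398;  N(d₂) = N(-0.26) = 0.3974
C = 145·0.5398 − 160·0.9315·0.3974 = 78.2710 − 59.2285 = 19.0425

$19.04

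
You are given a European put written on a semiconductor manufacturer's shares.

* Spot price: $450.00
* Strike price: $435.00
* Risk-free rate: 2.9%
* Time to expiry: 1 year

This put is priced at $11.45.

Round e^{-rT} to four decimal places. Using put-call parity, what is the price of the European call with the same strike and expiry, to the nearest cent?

$38.89

exp(−rT) = exp(−0.029·1) = 0.9714
Put-call parity: C − P = S − K·e^(−rT) = 450 − 435·0.9714 = 450 − 422.5590 = 27.4410
C = P + (C − P) = 11.45 + (27.4410) = 38.8910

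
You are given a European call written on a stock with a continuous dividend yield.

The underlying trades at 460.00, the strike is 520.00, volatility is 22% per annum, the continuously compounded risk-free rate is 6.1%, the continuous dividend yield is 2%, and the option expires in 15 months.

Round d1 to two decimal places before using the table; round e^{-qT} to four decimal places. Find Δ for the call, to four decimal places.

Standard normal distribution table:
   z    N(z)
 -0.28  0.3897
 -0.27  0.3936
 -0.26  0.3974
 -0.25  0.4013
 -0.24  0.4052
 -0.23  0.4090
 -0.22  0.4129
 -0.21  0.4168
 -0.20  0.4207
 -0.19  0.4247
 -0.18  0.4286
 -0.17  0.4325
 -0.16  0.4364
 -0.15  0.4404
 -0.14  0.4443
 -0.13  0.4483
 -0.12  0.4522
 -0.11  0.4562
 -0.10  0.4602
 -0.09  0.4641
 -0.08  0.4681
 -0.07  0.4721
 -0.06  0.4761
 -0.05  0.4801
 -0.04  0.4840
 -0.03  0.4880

0.4218

T = 1.25;  σ√T = 0.2460
ln(S/K) + (r − q + σ²/2)T = ln(460/520) + (0.061 − 0.02 + 0.22²/2)·1.25 = -0.1226 + 0.0815 = -0.0411
d₁ = -0.0411 / 0.2460 = -0.1671 ≈ -0.17
N(d₁) = N(-0.17) = 0.4325
Δ_call = e^(−qT)·N(d₁) = 0.9753·0.4325 = 0.4218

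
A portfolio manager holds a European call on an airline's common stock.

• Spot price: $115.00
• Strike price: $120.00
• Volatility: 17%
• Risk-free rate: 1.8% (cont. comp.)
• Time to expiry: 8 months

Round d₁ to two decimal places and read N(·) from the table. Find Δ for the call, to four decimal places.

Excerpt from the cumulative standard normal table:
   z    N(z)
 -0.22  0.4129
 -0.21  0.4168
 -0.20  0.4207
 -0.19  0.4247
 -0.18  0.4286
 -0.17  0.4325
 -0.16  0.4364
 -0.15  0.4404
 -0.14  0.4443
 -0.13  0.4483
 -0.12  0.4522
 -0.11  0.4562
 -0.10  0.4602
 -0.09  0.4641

0.4404

T = 0.6667;  σ√T = 0.1388
d₁ = [ln(115/120) + (0.018 + 0.17²/2)·0.6667] / 0.1388 = [-0.0426 + 0.0216] / 0.1388 = -0.1508 which rounds to -0.15
N(d₁) = N(-0.15) = 0.4404
Δ_call = N(d₁) = 0.4404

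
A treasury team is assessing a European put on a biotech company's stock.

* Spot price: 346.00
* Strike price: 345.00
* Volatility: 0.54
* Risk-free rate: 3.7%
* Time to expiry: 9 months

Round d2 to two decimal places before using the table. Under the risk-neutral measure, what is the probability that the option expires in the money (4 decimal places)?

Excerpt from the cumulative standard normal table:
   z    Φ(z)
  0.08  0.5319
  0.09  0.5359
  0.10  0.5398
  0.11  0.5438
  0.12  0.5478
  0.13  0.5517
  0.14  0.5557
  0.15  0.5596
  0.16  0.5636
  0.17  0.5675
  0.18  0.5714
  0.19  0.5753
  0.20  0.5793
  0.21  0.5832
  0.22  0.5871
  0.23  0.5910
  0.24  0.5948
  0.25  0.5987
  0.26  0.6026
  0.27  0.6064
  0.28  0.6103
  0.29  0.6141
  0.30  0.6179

σ√T = 0.54 × 0.8660 = 0.4677
ln(S/K) + (r + σ²/2)T = ln(346/345) + (0.037 + 0.54²/2)·0.75 = 0.0029 + 0.1371 = 0.1400
d₁ = 0.1400 / 0.4677 = 0.2994 ⇒ 0.30
d₂ = d₁ − σ√T = 0.2994 − 0.4677 = -0.1683 ⇒ -0.17
Risk-neutral Pr[S_T < K] = N(−d₂) = N(0.17) = 0.5675

0.5675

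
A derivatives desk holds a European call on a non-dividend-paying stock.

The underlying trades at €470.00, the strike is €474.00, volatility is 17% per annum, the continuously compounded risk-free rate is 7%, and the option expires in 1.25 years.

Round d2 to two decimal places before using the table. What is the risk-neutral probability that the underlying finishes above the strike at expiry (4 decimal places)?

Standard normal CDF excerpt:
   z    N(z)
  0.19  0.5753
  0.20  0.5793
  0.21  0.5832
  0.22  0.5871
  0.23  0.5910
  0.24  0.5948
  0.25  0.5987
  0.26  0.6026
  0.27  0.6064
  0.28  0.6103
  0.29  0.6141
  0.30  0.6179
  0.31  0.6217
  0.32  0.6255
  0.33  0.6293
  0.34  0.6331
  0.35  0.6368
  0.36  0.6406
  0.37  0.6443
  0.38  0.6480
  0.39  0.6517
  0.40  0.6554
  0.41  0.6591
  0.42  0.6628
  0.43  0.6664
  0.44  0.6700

0.6255

σ√T = 0.17·√1.25 = 0.1901
d₁ = [ln(470/474) + (0.07 + 0.17²/2)·1.25] / 0.1901 = [-0.0085 + 0.1056] / 0.1901 = 0.5108 ⇒ 0.51
d₂ = d₁ − σ√T = 0.5108 − 0.1901 = 0.3207 ⇒ 0.32
Risk-neutral Pr[S_T > K] = N(d₂) = N(0.32) = 0.6255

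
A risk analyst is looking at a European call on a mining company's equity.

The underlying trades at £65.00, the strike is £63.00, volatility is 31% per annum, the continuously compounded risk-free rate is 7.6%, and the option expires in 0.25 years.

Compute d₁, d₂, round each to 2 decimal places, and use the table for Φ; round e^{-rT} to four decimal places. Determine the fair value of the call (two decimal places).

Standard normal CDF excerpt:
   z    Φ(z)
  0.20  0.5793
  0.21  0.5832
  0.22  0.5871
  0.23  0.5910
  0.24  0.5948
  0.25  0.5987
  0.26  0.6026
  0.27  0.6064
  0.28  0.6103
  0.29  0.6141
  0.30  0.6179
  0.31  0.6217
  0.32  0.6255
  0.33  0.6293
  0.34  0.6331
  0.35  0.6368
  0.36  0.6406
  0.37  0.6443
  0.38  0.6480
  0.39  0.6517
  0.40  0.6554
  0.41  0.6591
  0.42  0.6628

σ√T = 0.31·√0.25 = 0.1550
d₁ = [ln(65/63) + (0.076 + ½·0.31²)·0.25] / (σ√T) = (0.0313 + 0.0310) / 0.1550 = 0.4017 ≈ 0.40
d₂ = 0.4017 − 0.1550 = 0.2467 ≈ 0.25
exp(−rT) = exp(−0.076·0.25) = 0.9812
N(d₁) = N(0.40) = 0.6554;  N(d₂) = N(0.25) = 0.5987
C = 65·0.6554 − 63·0.9812·0.5987 = 42.6010 − 37.0090 = 5.5920

£5.59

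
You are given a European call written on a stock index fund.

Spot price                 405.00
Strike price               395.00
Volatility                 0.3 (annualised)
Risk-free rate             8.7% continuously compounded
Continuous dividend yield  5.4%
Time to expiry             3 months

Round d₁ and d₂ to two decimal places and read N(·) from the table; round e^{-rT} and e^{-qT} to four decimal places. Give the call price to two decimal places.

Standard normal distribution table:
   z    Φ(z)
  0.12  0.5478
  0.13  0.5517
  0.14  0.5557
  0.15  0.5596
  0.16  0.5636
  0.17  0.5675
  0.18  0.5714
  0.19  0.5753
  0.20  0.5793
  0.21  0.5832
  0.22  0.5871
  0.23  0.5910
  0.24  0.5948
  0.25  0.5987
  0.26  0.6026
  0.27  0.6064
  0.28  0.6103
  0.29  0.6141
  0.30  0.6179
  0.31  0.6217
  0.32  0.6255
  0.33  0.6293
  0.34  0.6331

σ√T = 0.3 × 0.5000 = 0.1500
ln(S/K) + (r − q + σ²/2)T = ln(405/395) + (0.087 − 0.054 + 0.3²/2)·0.25 = 0.0250 + 0.0195 = 0.0445
d₁ = 0.0445 / 0.1500 = 0.2967 ⇒ 0.30
d₂ = d₁ − σ√T = 0.2967 − 0.1500 = 0.1467 ⇒ 0.15
exp(−qT) = exp(−0.054·0.25) = 0.9866;  exp(−rT) = exp(−0.087·0.25) = 0.9785
C = 405·0.9866·N(0.30) − 395·0.9785·N(0.15) = 405·0.9866·0.6179 − 395·0.9785·0.5596 = 246.8962 − 216.2896 = 30.6066

30.61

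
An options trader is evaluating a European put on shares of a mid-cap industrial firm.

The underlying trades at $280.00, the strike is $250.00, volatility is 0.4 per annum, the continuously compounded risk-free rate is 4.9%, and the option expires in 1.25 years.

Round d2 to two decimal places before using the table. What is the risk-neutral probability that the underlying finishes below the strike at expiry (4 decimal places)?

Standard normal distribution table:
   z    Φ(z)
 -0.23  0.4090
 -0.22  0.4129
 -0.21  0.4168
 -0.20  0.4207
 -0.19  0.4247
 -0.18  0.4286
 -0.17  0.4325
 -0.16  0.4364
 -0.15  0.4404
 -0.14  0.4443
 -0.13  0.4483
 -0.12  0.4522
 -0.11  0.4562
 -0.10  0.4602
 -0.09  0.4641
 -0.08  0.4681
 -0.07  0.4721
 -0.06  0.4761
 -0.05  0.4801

σ√T = 0.4 × 1.1180 = 0.4472
d₁ = [ln(280/250) + (0.049 + 0.4²/2)·1.25] / 0.4472 = [0.1133 + 0.1613] / 0.4472 = 0.6140 → 0.61
d₂ = d₁ − σ√T = 0.6140 − 0.4472 = 0.1668 → 0.17
Pr(exercise) under Q = N(−d₂) = N(-0.17) = 0.4325

0.4325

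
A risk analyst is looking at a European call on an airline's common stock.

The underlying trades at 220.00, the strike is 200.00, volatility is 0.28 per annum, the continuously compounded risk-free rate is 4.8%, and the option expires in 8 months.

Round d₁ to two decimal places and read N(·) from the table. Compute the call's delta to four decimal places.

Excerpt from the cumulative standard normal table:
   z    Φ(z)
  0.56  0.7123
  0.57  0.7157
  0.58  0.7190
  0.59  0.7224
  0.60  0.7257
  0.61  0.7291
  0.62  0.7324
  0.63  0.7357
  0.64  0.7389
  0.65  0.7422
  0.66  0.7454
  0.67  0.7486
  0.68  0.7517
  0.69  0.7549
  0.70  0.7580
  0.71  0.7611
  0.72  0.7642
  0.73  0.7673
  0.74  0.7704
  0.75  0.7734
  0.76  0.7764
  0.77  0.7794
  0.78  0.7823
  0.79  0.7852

0.7486

σ√T = 0.28 × 0.8165 = 0.2286
ln(S/K) + (r + σ²/2)T = ln(220/200) + (0.048 + 0.28²/2)·0.6667 = 0.0953 + 0.0581 = 0.1534
d₁ = 0.1534 / 0.2286 = 0.6712 → 0.67
N(d₁) = N(0.67) = 0.7486
Δ_call = N(d₁) = 0.7486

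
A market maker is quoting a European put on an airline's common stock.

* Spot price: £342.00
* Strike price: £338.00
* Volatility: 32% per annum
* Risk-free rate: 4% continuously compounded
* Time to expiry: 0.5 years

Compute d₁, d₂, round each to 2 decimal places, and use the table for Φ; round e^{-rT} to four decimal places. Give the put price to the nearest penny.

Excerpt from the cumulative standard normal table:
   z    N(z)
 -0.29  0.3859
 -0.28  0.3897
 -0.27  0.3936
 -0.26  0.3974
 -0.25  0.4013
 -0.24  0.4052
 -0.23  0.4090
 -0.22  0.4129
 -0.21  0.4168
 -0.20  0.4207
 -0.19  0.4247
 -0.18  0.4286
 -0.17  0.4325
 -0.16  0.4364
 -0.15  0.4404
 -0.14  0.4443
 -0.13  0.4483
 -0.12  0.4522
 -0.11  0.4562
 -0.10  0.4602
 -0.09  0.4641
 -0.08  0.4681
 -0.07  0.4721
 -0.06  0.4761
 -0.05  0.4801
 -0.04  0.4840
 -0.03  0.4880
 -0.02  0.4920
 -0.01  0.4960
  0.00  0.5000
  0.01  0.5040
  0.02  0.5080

£24.43

σ√T = 0.32·√0.5 = 0.2263
d₁ = [ln(342/338) + (0.04 + 0.32²/2)·0.5] / 0.2263 = [0.0118 + 0.0456] / 0.2263 = 0.2535 → 0.25
d₂ = d₁ − σ√T = 0.2535 − 0.2263 = 0.0272 → 0.03
exp(−rT) = exp(−0.04·0.5) = 0.9802
N(−d₂) = N(-0.03) = 0.4880;  N(−d₁) = N(-0.25) = 0.4013
P = 338·0.9802·0.4880 − 342·0.4013 = 161.6781 − 137.2446 = 24.4335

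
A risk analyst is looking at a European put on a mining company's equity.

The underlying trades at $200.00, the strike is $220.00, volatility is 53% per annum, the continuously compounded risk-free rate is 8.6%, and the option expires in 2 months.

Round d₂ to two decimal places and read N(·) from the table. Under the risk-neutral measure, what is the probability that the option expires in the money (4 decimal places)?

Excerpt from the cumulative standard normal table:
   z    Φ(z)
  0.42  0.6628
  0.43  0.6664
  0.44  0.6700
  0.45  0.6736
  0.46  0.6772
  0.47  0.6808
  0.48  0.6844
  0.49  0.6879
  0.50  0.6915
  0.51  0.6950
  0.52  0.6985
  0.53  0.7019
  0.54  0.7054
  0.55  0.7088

0.6844

σ√T = 0.53·√0.1667 = 0.2164
d₁ = [ln(200/220) + (0.086 + 0.53²/2)·0.1667] / 0.2164 = [-0.0953 + 0.0377] / 0.2164 = -0.2661 ≈ -0.27
d₂ = d₁ − σ√T = -0.2661 − 0.2164 = -0.4824 ≈ -0.48
Risk-neutral Pr[S_T < K] = N(−d₂) = N(0.48) = 0.6844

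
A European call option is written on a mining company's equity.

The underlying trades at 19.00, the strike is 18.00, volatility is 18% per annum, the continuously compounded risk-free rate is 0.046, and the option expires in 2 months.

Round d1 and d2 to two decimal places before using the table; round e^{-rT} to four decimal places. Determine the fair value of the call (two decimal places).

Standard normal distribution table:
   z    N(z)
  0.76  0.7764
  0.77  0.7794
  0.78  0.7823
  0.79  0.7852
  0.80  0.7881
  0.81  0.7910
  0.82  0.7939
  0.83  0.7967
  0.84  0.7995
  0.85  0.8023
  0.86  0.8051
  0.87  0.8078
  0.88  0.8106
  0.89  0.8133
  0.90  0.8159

1.32

σ√T = 0.18 × 0.4082 = 0.0735
d₁ = [ln(19/18) + (0.046 + 0.18²/2)·0.1667] / 0.0735 = [0.0541 + 0.0104] / 0.0735 = 0.8768 ⇒ 0.88
d₂ = d₁ − σ√T = 0.8768 − 0.0735 = 0.8033 ⇒ 0.80
e^(−rT) = e^(−0.046·0.1667) = 0.9924
C = 19·N(0.88) − 18·0.9924·N(0.80) = 19·0.8106 − 18·0.9924·0.7881 = 15.4014 − 14.0780 = 1.3234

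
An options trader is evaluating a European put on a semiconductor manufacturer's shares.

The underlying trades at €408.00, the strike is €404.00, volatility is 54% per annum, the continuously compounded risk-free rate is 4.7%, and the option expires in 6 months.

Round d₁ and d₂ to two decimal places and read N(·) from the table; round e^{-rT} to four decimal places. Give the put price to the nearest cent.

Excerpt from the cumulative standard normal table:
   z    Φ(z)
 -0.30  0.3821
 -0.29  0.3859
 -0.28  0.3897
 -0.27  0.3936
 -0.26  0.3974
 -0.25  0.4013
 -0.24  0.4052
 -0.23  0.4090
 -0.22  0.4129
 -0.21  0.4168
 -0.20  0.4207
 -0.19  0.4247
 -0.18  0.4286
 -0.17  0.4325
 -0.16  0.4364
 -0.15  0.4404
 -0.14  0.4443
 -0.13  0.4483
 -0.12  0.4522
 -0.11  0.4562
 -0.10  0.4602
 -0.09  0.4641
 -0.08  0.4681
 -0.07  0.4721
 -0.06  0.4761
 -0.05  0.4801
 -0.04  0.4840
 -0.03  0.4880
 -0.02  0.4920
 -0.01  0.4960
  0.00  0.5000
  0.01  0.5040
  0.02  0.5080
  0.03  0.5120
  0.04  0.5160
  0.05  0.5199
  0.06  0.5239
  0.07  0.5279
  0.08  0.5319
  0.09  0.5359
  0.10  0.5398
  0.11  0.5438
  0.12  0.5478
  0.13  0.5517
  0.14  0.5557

T = 0.5;  σ√T = 0.3818
ln(S/K) + (r + σ²/2)T = ln(408/404) + (0.047 + 0.54²/2)·0.5 = 0.0099 + 0.0964 = 0.1063
d₁ = 0.1063 / 0.3818 = 0.2783 → 0.28
d₂ = d₁ − σ√T = 0.2783 − 0.3818 = -0.1036 → -0.10
exp(−rT) = exp(−0.047·0.5) = 0.9768
N(−d₂) = N(0.10) = 0.5398;  N(−d₁) = N(-0.28) = 0.3897
P = 404·0.9768·0.5398 − 408·0.3897 = 213.0198 − 158.9976 = 54.0222

€54.02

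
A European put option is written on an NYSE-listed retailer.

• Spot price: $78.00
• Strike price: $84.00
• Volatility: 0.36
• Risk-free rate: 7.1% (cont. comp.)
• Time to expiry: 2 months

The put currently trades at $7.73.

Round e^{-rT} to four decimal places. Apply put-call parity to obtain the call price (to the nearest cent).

$2.72

e^(−rT) = e^(−0.071·0.1667) = 0.9882
Put-call parity: C − P = S − K·e^(−rT) = 78 − 84·0.9882 = 78 − 83.0088 = -5.0088
C = P + (C − P) = 7.73 + (-5.0088) = 2.7212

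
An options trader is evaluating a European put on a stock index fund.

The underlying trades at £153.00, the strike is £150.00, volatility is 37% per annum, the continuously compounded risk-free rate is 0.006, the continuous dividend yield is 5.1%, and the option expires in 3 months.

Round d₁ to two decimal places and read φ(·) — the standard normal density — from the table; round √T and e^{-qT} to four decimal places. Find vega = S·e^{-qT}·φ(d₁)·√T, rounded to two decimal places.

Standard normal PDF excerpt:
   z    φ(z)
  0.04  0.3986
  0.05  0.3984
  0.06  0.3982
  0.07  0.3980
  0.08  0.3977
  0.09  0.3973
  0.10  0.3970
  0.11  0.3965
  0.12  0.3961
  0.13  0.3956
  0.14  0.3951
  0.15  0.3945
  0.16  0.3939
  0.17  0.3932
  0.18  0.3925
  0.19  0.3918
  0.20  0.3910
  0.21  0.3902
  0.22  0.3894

29.84

σ√T = 0.37 × 0.5000 = 0.1850
d₁ = [ln(153/150) + (0.006 − 0.051 + 0.37²/2)·0.25] / 0.1850 = [0.0198 + 0.0059] / 0.1850 = 0.1387 → 0.14
√T = √0.25 = 0.5000
φ(d₁) = φ(0.14) = 0.3951
exp(−qT) = exp(−0.051·0.25) = 0.9873
vega = S·exp(−qT)·φ(d₁)·√T = 153·0.9873·0.3951·0.5000 = 29.8413
(Vega is the same for a European call and put with the same parameters.)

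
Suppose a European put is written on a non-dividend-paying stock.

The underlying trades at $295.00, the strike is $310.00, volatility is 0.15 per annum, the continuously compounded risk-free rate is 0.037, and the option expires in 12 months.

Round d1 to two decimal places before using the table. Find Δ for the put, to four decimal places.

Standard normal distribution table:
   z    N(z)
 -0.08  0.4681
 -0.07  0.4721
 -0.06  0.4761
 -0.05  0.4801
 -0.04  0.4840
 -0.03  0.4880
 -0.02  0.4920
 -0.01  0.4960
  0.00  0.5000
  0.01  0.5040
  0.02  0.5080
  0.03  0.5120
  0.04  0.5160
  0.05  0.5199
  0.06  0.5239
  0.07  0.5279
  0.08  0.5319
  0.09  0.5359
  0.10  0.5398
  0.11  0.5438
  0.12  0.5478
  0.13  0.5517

-0.5040

σ√T = 0.15 × 1.0000 = 0.1500
d₁ = [ln(295/310) + (0.037 + 0.15²/2)·1] / 0.1500 = [-0.0496 + 0.0483] / 0.1500 = -0.0090 ⇒ -0.01
N(d₁) = N(-0.01) = 0.4960
Δ_put = N(d₁) − 1 = 0.4960 − 1 = -0.5040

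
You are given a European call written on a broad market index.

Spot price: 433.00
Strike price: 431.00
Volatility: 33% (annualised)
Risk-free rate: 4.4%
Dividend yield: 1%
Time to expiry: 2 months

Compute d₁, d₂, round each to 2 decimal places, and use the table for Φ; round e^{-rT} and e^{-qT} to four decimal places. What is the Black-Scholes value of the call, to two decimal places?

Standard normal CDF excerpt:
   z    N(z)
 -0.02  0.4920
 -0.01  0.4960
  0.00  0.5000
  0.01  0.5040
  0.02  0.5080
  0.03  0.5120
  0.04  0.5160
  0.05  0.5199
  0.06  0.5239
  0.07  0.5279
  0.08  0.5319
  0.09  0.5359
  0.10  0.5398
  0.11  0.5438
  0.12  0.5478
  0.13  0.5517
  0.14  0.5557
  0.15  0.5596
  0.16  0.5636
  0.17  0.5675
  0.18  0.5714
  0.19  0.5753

24.57

σ√T = 0.33 × 0.4082 = 0.1347
d₁ = [ln(433/431) + (0.044 − 0.01 + ½·0.33²)·0.1667] / (σ√T) = (0.0046 + 0.0147) / 0.1347 = 0.1438 ⇒ 0.14
d₂ = 0.1438 − 0.1347 = 0.0091 ⇒ 0.01
exp(−qT) = exp(−0.01·0.1667) = 0.9983;  exp(−rT) = exp(−0.044·0.1667) = 0.9927
C = 433·0.9983·N(0.14) − 431·0.9927·N(0.01) = 433·0.9983·0.5557 − 431·0.9927·0.5040 = 240.2090 − 215.6383 = 24.5708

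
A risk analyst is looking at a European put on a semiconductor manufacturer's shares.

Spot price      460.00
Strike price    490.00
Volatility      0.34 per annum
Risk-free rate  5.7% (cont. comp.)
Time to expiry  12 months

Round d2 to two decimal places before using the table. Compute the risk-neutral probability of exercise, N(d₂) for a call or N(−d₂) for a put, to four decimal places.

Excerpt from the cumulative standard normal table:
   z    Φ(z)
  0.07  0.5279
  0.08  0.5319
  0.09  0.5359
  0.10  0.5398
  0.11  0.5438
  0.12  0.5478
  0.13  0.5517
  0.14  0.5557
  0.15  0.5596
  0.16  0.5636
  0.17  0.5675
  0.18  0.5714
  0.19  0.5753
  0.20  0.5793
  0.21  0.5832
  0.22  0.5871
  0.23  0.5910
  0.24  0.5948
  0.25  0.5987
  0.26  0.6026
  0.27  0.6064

σ√T = 0.34·√1 = 0.3400
d₁ = [ln(460/490) + (0.057 + 0.34²/2)·1] / 0.3400 = [-0.0632 + 0.1148] / 0.3400 = 0.1518 which rounds to 0.15
d₂ = d₁ − σ√T = 0.1518 − 0.3400 = -0.1882 which rounds to -0.19
Risk-neutral Pr[S_T < K] = N(−d₂) = N(0.19) = 0.5753

0.5753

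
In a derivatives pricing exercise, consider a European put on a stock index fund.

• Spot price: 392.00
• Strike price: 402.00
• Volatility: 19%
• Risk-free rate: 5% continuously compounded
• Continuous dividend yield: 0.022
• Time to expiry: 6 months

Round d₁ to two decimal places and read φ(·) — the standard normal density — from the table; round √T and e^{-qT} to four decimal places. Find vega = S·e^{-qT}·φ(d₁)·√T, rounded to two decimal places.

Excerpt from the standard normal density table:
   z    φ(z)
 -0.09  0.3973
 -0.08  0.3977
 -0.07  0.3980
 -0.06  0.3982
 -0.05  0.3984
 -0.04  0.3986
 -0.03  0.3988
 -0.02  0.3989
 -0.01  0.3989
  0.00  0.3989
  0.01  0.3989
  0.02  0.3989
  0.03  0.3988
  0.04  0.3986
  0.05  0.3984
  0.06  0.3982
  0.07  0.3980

109.36

T = 0.5;  σ√T = 0.1344
ln(S/K) + (r − q + σ²/2)T = ln(392/402) + (0.05 − 0.022 + 0.19²/2)·0.5 = -0.0252 + 0.0230 = -0.0022
d₁ = -0.0022 / 0.1344 = -0.0161 which rounds to -0.02
√T = √0.5 = 0.7071
φ(d₁) = φ(-0.02) = 0.3989
exp(−qT) = exp(−0.022·0.5) = 0.9891
vega = S·exp(−qT)·φ(d₁)·√T = 392·0.9891·0.3989·0.7071 = 109.3632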